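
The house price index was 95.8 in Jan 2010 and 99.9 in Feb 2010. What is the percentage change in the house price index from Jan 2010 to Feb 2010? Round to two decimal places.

4.28%

Change = (99.9 − 95.8) / 95.8 × 100
       = 4.1 / 95.8 × 100 = 4.2797%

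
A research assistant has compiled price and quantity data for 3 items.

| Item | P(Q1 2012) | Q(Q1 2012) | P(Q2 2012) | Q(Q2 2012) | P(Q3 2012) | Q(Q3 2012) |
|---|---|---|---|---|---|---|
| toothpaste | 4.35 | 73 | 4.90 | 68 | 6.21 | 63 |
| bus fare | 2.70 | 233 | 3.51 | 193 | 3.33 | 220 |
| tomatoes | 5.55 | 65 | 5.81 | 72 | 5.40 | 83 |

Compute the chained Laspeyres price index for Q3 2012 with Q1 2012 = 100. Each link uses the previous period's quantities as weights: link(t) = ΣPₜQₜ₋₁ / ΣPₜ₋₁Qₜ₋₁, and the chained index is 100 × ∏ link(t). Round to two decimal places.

Link Q1 2012→Q2 2012:
ΣP(Q2 2012)Q(Q1 2012) = 4.90×73 + 3.51×233 + 5.81×65 = 357.7 + 817.83 + 377.65 = 1553.18
ΣP(Q1 2012)Q(Q1 2012) = 4.35×73 + 2.70×233 + 5.55×65 = 317.55 + 629.1 + 360.75 = 1307.4
link = 1553.18/1307.4 = 1.187991
Link Q2 2012→Q3 2012:
ΣP(Q3 2012)Q(Q2 2012) = 6.21×68 + 3.33×193 + 5.40×72 = 422.28 + 642.69 + 388.8 = 1453.77
ΣP(Q2 2012)Q(Q2 2012) = 4.90×68 + 3.51×193 + 5.81×72 = 333.2 + 677.43 + 418.32 = 1428.95
link = 1453.77/1428.95 = 1.017369
Chained index = 100 × 1.187991 × 1.017369 = 120.8626

120.86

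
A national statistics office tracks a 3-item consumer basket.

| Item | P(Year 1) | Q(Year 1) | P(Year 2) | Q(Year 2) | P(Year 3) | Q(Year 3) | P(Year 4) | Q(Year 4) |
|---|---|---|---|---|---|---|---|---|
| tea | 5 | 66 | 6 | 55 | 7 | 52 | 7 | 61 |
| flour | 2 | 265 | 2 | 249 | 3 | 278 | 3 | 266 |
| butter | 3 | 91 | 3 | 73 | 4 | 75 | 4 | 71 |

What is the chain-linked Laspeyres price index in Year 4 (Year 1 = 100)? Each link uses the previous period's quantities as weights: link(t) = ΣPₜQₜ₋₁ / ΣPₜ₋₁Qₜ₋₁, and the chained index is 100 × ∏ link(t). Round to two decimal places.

Link Year 1→Year 2:
ΣP(Year 2)Q(Year 1) = 6×66 + 2×265 + 3×91 = 396 + 530 + 273 = 1199
ΣP(Year 1)Q(Year 1) = 5×66 + 2×265 + 3×91 = 330 + 530 + 273 = 1133
link = 1199/1133 = 1.058252
Link Year 2→Year 3:
ΣP(Year 3)Q(Year 2) = 7×55 + 3×249 + 4×73 = 385 + 747 + 292 = 1424
ΣP(Year 2)Q(Year 2) = 6×55 + 2×249 + 3×73 = 330 + 498 + 219 = 1047
link = 1424/1047 = 1.360076
Link Year 3→Year 4:
ΣP(Year 4)Q(Year 3) = 7×52 + 3×278 + 4×75 = 364 + 834 + 300 = 1498
ΣP(Year 3)Q(Year 3) = 7×52 + 3×278 + 4×75 = 364 + 834 + 300 = 1498
link = 1498/1498 = 1.000000
Chained index = 100 × 1.058252 × 1.360076 × 1.000000 = 143.9304

143.93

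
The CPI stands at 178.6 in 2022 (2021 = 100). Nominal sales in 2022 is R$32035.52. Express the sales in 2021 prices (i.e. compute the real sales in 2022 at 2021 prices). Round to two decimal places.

17937.02

Real = Nominal ÷ (Index/100) = 32035.52 ÷ (178.6/100)
     = 32035.52 ÷ 1.786 = 17937.0213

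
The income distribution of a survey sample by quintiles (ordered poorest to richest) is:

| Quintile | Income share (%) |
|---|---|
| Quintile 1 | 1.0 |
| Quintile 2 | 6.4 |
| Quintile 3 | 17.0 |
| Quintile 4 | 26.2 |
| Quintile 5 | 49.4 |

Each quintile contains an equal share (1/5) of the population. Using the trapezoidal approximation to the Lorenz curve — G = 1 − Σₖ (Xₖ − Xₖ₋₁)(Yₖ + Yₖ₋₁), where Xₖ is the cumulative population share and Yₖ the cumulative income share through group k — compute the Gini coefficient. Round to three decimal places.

0.466

Cumulative income shares Yₖ: 0.0100, 0.0740, 0.2440, 0.5060, 1.0000
Σ (Xₖ−Xₖ₋₁)(Yₖ+Yₖ₋₁) = (1/5)(0.0100+0.0000) + (1/5)(0.0740+0.0100) + (1/5)(0.2440+0.0740) + (1/5)(0.5060+0.2440) + (1/5)(1.0000+0.5060)
  = 0.0020 + 0.0168 + 0.0636 + 0.1500 + 0.3012 = 0.5336
G = 1 − 0.5336 = 0.4664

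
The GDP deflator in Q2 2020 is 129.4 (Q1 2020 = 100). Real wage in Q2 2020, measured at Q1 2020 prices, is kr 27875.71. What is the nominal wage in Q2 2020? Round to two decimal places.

Nominal = Real × (Index/100) = 27875.71 × (129.4/100)
        = 27875.71 × 1.294 = 36071.1687

36071.17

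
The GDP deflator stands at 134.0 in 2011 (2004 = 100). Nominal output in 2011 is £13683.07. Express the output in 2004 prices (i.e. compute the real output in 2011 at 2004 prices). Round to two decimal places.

Real = Nominal ÷ (Index/100) = 13683.07 ÷ (134.0/100)
     = 13683.07 ÷ 1.340 = 10211.2463

10211.25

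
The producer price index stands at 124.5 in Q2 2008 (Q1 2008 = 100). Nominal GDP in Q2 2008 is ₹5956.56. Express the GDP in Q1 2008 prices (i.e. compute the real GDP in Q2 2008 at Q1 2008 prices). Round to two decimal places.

4784.39

Real = Nominal ÷ (Index/100) = 5956.56 ÷ (124.5/100)
     = 5956.56 ÷ 1.245 = 4784.3855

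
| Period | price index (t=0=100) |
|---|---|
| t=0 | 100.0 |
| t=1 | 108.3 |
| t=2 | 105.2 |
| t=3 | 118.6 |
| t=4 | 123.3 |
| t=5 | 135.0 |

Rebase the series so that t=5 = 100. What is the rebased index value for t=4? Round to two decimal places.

91.33

Rebased(t=4) = 123.3 / 135.0 × 100 = 91.3333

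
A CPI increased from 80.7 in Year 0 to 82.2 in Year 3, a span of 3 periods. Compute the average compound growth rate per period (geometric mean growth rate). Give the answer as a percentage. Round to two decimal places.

0.62%

Growth factor = (82.2/80.7)^(1/3) = (1.018587)^(1/3) = 1.006158
Growth rate = 1.006158 − 1 = 0.006158 = 0.6158%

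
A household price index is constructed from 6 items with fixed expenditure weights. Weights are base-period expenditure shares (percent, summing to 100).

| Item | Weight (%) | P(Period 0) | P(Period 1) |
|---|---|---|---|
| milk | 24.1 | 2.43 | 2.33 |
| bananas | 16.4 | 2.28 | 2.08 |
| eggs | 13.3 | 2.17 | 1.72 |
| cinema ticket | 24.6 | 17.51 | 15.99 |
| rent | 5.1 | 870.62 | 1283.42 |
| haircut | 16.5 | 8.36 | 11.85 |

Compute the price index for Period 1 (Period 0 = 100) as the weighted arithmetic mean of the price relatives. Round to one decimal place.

milk: 24.1 × (2.33/2.43) = 24.1 × 0.958848 = 23.1082
bananas: 16.4 × (2.08/2.28) = 16.4 × 0.912281 = 14.9614
eggs: 13.3 × (1.72/2.17) = 13.3 × 0.792627 = 10.5419
cinema ticket: 24.6 × (15.99/17.51) = 24.6 × 0.913192 = 22.4645
rent: 5.1 × (1283.42/870.62) = 5.1 × 1.474145 = 7.5181
haircut: 16.5 × (11.85/8.36) = 16.5 × 1.417464 = 23.3882
Index = Σ wᵢ·(p₁ᵢ/p₀ᵢ) = 23.1082 + 14.9614 + 10.5419 + 22.4645 + 7.5181 + 23.3882 = 101.9824

102.0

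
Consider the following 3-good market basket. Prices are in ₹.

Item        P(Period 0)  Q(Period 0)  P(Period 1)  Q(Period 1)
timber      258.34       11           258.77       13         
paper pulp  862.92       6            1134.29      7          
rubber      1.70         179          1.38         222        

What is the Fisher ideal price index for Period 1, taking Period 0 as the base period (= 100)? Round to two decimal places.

Laspeyres component (base-period weights):
ΣP(Period 1)Q(Period 0) = 258.77×11 + 1134.29×6 + 1.38×179 = 2846.47 + 6805.74 + 247.02 = 9899.23
ΣP(Period 0)Q(Period 0) = 258.34×11 + 862.92×6 + 1.70×179 = 2841.74 + 5177.52 + 304.3 = 8323.56
L = 9899.23 / 8323.56 × 100 = 118.9302
Paasche component (current-period weights):
ΣP(Period 1)Q(Period 1) = 258.77×13 + 1134.29×7 + 1.38×222 = 3364.01 + 7940.03 + 306.36 = 11610.4
ΣP(Period 0)Q(Period 1) = 258.34×13 + 862.92×7 + 1.70×222 = 3358.42 + 6040.44 + 377.4 = 9776.26
P = 11610.4 / 9776.26 × 100 = 118.7612
Fisher = √(L × P) = √(118.9302 × 118.7612) = 118.8457

118.85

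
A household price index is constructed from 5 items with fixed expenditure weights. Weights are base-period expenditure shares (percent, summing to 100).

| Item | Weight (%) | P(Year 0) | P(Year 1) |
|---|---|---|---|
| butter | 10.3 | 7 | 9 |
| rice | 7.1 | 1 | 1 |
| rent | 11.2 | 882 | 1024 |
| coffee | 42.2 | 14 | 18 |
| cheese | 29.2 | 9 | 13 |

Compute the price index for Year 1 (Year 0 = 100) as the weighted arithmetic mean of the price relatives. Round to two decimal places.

butter: 10.3 × (9/7) = 10.3 × 1.285714 = 13.2429
rice: 7.1 × (1/1) = 7.1 × 1.000000 = 7.1000
rent: 11.2 × (1024/882) = 11.2 × 1.160998 = 13.0032
coffee: 42.2 × (18/14) = 42.2 × 1.285714 = 54.2571
cheese: 29.2 × (13/9) = 29.2 × 1.444444 = 42.1778
Index = Σ wᵢ·(p₁ᵢ/p₀ᵢ) = 13.2429 + 7.1000 + 13.0032 + 54.2571 + 42.1778 = 129.7810

129.78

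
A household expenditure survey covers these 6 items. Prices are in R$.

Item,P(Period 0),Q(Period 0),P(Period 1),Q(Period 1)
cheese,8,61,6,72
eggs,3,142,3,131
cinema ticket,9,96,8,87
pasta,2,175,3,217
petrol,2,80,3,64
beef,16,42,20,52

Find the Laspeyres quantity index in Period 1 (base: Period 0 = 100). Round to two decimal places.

106.28

Laspeyres quantity index uses base-period prices as weights.
ΣP(Period 0)·Q(Period 1) = 8×72 + 3×131 + 9×87 + 2×217 + 2×64 + 16×52 = 576 + 393 + 783 + 434 + 128 + 832 = 3146
ΣP(Period 0)·Q(Period 0) = 8×61 + 3×142 + 9×96 + 2×175 + 2×80 + 16×42 = 488 + 426 + 864 + 350 + 160 + 672 = 2960
Index = 3146 / 2960 × 100 = 106.2838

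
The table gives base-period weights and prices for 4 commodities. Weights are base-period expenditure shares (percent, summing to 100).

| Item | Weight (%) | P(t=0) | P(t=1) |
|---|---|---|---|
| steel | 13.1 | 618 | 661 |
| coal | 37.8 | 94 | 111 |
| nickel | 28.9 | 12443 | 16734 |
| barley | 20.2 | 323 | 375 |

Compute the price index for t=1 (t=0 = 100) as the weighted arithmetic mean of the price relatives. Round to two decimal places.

steel: 13.1 × (661/618) = 13.1 × 1.069579 = 14.0115
coal: 37.8 × (111/94) = 37.8 × 1.180851 = 44.6362
nickel: 28.9 × (16734/12443) = 28.9 × 1.344853 = 38.8662
barley: 20.2 × (375/323) = 20.2 × 1.160991 = 23.4520
Index = Σ wᵢ·(p₁ᵢ/p₀ᵢ) = 14.0115 + 44.6362 + 38.8662 + 23.4520 = 120.9659

120.97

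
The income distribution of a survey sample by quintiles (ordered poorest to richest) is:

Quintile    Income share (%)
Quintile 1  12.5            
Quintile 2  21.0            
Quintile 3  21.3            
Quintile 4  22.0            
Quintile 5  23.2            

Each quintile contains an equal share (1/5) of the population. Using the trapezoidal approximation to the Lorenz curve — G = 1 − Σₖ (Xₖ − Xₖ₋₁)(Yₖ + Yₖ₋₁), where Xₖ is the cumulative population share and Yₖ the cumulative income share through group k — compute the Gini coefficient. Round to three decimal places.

0.090

Cumulative income shares Yₖ: 0.1250, 0.3350, 0.5480, 0.7680, 1.0000
Σ (Xₖ−Xₖ₋₁)(Yₖ+Yₖ₋₁) = (1/5)(0.1250+0.0000) + (1/5)(0.3350+0.1250) + (1/5)(0.5480+0.3350) + (1/5)(0.7680+0.5480) + (1/5)(1.0000+0.7680)
  = 0.0250 + 0.0920 + 0.1766 + 0.2632 + 0.3536 = 0.9104
G = 1 − 0.9104 = 0.0896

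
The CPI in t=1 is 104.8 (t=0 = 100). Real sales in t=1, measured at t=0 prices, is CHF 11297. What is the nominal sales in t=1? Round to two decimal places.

Nominal = Real × (Index/100) = 11297 × (104.8/100)
        = 11297 × 1.048 = 11839.2560

11839.26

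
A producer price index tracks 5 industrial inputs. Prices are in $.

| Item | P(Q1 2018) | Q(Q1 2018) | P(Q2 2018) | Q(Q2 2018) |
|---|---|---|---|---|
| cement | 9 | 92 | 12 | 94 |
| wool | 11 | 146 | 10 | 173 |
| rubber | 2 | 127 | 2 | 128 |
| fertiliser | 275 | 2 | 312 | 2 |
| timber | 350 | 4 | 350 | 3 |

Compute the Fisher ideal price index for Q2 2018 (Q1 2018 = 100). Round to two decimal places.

104.19

Laspeyres component (base-period weights):
ΣP(Q2 2018)Q(Q1 2018) = 12×92 + 10×146 + 2×127 + 312×2 + 350×4 = 1104 + 1460 + 254 + 624 + 1400 = 4842
ΣP(Q1 2018)Q(Q1 2018) = 9×92 + 11×146 + 2×127 + 275×2 + 350×4 = 828 + 1606 + 254 + 550 + 1400 = 4638
L = 4842 / 4638 × 100 = 104.3984
Paasche component (current-period weights):
ΣP(Q2 2018)Q(Q2 2018) = 12×94 + 10×173 + 2×128 + 312×2 + 350×3 = 1128 + 1730 + 256 + 624 + 1050 = 4788
ΣP(Q1 2018)Q(Q2 2018) = 9×94 + 11×173 + 2×128 + 275×2 + 350×3 = 846 + 1903 + 256 + 550 + 1050 = 4605
P = 4788 / 4605 × 100 = 103.9739
Fisher = √(L × P) = √(104.3984 × 103.9739) = 104.1860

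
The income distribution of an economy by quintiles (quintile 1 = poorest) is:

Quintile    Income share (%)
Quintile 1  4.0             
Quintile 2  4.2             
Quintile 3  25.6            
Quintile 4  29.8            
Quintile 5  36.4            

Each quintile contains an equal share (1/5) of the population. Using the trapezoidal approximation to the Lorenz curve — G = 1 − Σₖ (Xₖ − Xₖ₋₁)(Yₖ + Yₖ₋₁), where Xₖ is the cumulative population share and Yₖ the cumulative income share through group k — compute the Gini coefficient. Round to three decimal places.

0.362

Cumulative income shares Yₖ: 0.0400, 0.0820, 0.3380, 0.6360, 1.0000
Σ (Xₖ−Xₖ₋₁)(Yₖ+Yₖ₋₁) = (1/5)(0.0400+0.0000) + (1/5)(0.0820+0.0400) + (1/5)(0.3380+0.0820) + (1/5)(0.6360+0.3380) + (1/5)(1.0000+0.6360)
  = 0.0080 + 0.0244 + 0.0840 + 0.1948 + 0.3272 = 0.6384
G = 1 − 0.6384 = 0.3616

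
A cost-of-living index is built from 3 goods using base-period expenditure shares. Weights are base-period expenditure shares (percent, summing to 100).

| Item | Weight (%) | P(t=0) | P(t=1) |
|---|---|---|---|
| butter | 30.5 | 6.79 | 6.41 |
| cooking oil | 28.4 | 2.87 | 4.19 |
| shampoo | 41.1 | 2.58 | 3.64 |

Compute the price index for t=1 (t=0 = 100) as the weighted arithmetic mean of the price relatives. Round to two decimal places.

butter: 30.5 × (6.41/6.79) = 30.5 × 0.944035 = 28.7931
cooking oil: 28.4 × (4.19/2.87) = 28.4 × 1.459930 = 41.4620
shampoo: 41.1 × (3.64/2.58) = 41.1 × 1.410853 = 57.9860
Index = Σ wᵢ·(p₁ᵢ/p₀ᵢ) = 28.7931 + 41.4620 + 57.9860 = 128.2411

128.24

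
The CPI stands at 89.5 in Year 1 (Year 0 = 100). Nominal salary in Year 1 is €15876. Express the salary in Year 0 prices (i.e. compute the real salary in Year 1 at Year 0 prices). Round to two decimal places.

17738.55

Real = Nominal ÷ (Index/100) = 15876 ÷ (89.5/100)
     = 15876 ÷ 0.895 = 17738.5475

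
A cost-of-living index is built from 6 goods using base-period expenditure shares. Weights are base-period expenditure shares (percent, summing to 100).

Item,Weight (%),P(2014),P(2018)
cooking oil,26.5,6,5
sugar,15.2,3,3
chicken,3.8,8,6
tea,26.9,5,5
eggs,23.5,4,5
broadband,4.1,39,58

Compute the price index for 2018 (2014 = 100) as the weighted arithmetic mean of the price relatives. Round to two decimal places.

102.51

cooking oil: 26.5 × (5/6) = 26.5 × 0.833333 = 22.0833
sugar: 15.2 × (3/3) = 15.2 × 1.000000 = 15.2000
chicken: 3.8 × (6/8) = 3.8 × 0.750000 = 2.8500
tea: 26.9 × (5/5) = 26.9 × 1.000000 = 26.9000
eggs: 23.5 × (5/4) = 23.5 × 1.250000 = 29.3750
broadband: 4.1 × (58/39) = 4.1 × 1.487179 = 6.0974
Index = Σ wᵢ·(p₁ᵢ/p₀ᵢ) = 22.0833 + 15.2000 + 2.8500 + 26.9000 + 29.3750 + 6.0974 = 102.5058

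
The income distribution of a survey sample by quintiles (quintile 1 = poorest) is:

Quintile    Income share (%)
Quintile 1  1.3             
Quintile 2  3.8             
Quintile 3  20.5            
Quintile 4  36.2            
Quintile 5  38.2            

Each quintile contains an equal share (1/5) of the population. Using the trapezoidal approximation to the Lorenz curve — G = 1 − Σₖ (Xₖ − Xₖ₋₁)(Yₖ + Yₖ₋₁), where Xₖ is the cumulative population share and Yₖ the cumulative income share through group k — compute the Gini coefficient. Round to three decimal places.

0.425

Cumulative income shares Yₖ: 0.0130, 0.0510, 0.2560, 0.6180, 1.0000
Σ (Xₖ−Xₖ₋₁)(Yₖ+Yₖ₋₁) = (1/5)(0.0130+0.0000) + (1/5)(0.0510+0.0130) + (1/5)(0.2560+0.0510) + (1/5)(0.6180+0.2560) + (1/5)(1.0000+0.6180)
  = 0.0026 + 0.0128 + 0.0614 + 0.1748 + 0.3236 = 0.5752
G = 1 − 0.5752 = 0.4248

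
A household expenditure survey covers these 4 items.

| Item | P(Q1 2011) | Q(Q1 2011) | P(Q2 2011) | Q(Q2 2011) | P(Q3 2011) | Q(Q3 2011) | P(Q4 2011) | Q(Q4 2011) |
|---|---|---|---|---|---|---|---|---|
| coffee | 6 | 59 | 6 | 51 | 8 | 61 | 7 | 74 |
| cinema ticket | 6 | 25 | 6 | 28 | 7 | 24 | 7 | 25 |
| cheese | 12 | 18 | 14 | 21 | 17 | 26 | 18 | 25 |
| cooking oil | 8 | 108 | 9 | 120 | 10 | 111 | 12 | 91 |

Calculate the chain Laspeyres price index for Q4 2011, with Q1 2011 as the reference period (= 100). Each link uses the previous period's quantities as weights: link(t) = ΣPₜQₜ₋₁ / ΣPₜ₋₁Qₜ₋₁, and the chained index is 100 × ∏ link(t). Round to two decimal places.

138.37

Link Q1 2011→Q2 2011:
ΣP(Q2 2011)Q(Q1 2011) = 6×59 + 6×25 + 14×18 + 9×108 = 354 + 150 + 252 + 972 = 1728
ΣP(Q1 2011)Q(Q1 2011) = 6×59 + 6×25 + 12×18 + 8×108 = 354 + 150 + 216 + 864 = 1584
link = 1728/1584 = 1.090909
Link Q2 2011→Q3 2011:
ΣP(Q3 2011)Q(Q2 2011) = 8×51 + 7×28 + 17×21 + 10×120 = 408 + 196 + 357 + 1200 = 2161
ΣP(Q2 2011)Q(Q2 2011) = 6×51 + 6×28 + 14×21 + 9×120 = 306 + 168 + 294 + 1080 = 1848
link = 2161/1848 = 1.169372
Link Q3 2011→Q4 2011:
ΣP(Q4 2011)Q(Q3 2011) = 7×61 + 7×24 + 18×26 + 12×111 = 427 + 168 + 468 + 1332 = 2395
ΣP(Q3 2011)Q(Q3 2011) = 8×61 + 7×24 + 17×26 + 10×111 = 488 + 168 + 442 + 1110 = 2208
link = 2395/2208 = 1.084692
Chained index = 100 × 1.090909 × 1.169372 × 1.084692 = 138.3719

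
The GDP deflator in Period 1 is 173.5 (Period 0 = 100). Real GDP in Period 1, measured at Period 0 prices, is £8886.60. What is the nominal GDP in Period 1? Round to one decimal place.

15418.3

Nominal = Real × (Index/100) = 8886.60 × (173.5/100)
        = 8886.60 × 1.735 = 15418.2510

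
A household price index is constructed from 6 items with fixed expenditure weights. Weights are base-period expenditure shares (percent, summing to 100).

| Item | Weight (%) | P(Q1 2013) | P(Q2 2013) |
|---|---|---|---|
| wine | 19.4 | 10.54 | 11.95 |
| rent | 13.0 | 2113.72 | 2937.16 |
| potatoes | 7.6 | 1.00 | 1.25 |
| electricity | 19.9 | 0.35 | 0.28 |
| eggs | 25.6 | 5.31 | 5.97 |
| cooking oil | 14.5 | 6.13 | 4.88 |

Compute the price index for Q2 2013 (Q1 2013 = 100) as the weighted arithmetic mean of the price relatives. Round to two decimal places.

105.80

wine: 19.4 × (11.95/10.54) = 19.4 × 1.133776 = 21.9953
rent: 13.0 × (2937.16/2113.72) = 13.0 × 1.389569 = 18.0644
potatoes: 7.6 × (1.25/1.00) = 7.6 × 1.250000 = 9.5000
electricity: 19.9 × (0.28/0.35) = 19.9 × 0.800000 = 15.9200
eggs: 25.6 × (5.97/5.31) = 25.6 × 1.124294 = 28.7819
cooking oil: 14.5 × (4.88/6.13) = 14.5 × 0.796085 = 11.5432
Index = Σ wᵢ·(p₁ᵢ/p₀ᵢ) = 21.9953 + 18.0644 + 9.5000 + 15.9200 + 28.7819 + 11.5432 = 105.8048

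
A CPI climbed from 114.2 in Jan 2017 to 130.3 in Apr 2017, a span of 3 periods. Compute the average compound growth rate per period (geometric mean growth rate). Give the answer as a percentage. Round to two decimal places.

4.49%

Growth factor = (130.3/114.2)^(1/3) = (1.140981)^(1/3) = 1.044943
Growth rate = 1.044943 − 1 = 0.044943 = 4.4943%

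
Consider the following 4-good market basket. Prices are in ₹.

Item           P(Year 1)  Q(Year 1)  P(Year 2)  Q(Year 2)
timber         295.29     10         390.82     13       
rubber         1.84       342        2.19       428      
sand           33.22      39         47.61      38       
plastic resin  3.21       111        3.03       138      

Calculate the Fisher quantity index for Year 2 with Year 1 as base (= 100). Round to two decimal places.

120.67

Laspeyres component (base-period weights):
ΣP(Year 1)Q(Year 2) = 295.29×13 + 1.84×428 + 33.22×38 + 3.21×138 = 3838.77 + 787.52 + 1262.36 + 442.98 = 6331.63
ΣP(Year 1)Q(Year 1) = 295.29×10 + 1.84×342 + 33.22×39 + 3.21×111 = 2952.9 + 629.28 + 1295.58 + 356.31 = 5234.07
L = 6331.63 / 5234.07 × 100 = 120.9695
Paasche component (current-period weights):
ΣP(Year 2)Q(Year 2) = 390.82×13 + 2.19×428 + 47.61×38 + 3.03×138 = 5080.66 + 937.32 + 1809.18 + 418.14 = 8245.3
ΣP(Year 2)Q(Year 1) = 390.82×10 + 2.19×342 + 47.61×39 + 3.03×111 = 3908.2 + 748.98 + 1856.79 + 336.33 = 6850.3
P = 8245.3 / 6850.3 × 100 = 120.3641
Fisher = √(L × P) = √(120.9695 × 120.3641) = 120.6664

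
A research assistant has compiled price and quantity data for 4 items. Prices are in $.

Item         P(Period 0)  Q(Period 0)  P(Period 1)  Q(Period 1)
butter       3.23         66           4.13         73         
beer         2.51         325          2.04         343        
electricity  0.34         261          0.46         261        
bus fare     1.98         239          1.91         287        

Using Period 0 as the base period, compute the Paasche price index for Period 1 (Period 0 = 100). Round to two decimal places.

95.19

Paasche price index uses current-period quantities as weights.
ΣP(Period 1)·Q(Period 1) = 4.13×73 + 2.04×343 + 0.46×261 + 1.91×287 = 301.49 + 699.72 + 120.06 + 548.17 = 1669.44
ΣP(Period 0)·Q(Period 1) = 3.23×73 + 2.51×343 + 0.34×261 + 1.98×287 = 235.79 + 860.93 + 88.74 + 568.26 = 1753.72
Index = 1669.44 / 1753.72 × 100 = 95.1942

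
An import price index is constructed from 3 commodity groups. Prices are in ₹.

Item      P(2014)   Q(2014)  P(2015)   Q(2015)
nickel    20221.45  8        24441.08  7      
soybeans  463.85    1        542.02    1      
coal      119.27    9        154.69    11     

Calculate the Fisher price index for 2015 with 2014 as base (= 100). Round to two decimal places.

120.92

Laspeyres component (base-period weights):
ΣP(2015)Q(2014) = 24441.08×8 + 542.02×1 + 154.69×9 = 195528.64 + 542.02 + 1392.21 = 197462.87
ΣP(2014)Q(2014) = 20221.45×8 + 463.85×1 + 119.27×9 = 161771.6 + 463.85 + 1073.43 = 163308.88
L = 197462.87 / 163308.88 × 100 = 120.9137
Paasche component (current-period weights):
ΣP(2015)Q(2015) = 24441.08×7 + 542.02×1 + 154.69×11 = 171087.56 + 542.02 + 1701.59 = 173331.17
ΣP(2014)Q(2015) = 20221.45×7 + 463.85×1 + 119.27×11 = 141550.15 + 463.85 + 1311.97 = 143325.97
P = 173331.17 / 143325.97 × 100 = 120.9349
Fisher = √(L × P) = √(120.9137 × 120.9349) = 120.9243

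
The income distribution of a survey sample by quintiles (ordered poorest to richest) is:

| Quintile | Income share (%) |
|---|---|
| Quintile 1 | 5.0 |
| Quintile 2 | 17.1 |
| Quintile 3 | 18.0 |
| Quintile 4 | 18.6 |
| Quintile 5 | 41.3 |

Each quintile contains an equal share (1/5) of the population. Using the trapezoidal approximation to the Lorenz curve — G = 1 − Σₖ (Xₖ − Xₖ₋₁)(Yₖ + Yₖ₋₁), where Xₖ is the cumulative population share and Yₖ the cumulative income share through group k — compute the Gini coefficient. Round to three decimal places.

Cumulative income shares Yₖ: 0.0500, 0.2210, 0.4010, 0.5870, 1.0000
Σ (Xₖ−Xₖ₋₁)(Yₖ+Yₖ₋₁) = (1/5)(0.0500+0.0000) + (1/5)(0.2210+0.0500) + (1/5)(0.4010+0.2210) + (1/5)(0.5870+0.4010) + (1/5)(1.0000+0.5870)
  = 0.0100 + 0.0542 + 0.1244 + 0.1976 + 0.3174 = 0.7036
G = 1 − 0.7036 = 0.2964

0.296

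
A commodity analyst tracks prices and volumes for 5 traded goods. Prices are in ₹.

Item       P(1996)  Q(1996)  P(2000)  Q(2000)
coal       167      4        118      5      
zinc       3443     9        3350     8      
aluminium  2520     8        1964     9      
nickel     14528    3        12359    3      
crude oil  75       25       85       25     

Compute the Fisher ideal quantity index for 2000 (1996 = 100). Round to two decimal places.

Laspeyres component (base-period weights):
ΣP(1996)Q(2000) = 167×5 + 3443×8 + 2520×9 + 14528×3 + 75×25 = 835 + 27544 + 22680 + 43584 + 1875 = 96518
ΣP(1996)Q(1996) = 167×4 + 3443×9 + 2520×8 + 14528×3 + 75×25 = 668 + 30987 + 20160 + 43584 + 1875 = 97274
L = 96518 / 97274 × 100 = 99.2228
Paasche component (current-period weights):
ΣP(2000)Q(2000) = 118×5 + 3350×8 + 1964×9 + 12359×3 + 85×25 = 590 + 26800 + 17676 + 37077 + 2125 = 84268
ΣP(2000)Q(1996) = 118×4 + 3350×9 + 1964×8 + 12359×3 + 85×25 = 472 + 30150 + 15712 + 37077 + 2125 = 85536
P = 84268 / 85536 × 100 = 98.5176
Fisher = √(L × P) = √(99.2228 × 98.5176) = 98.8696

98.87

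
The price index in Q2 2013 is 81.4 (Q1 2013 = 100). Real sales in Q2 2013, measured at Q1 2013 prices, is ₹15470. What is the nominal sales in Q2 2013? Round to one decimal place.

12592.6

Nominal = Real × (Index/100) = 15470 × (81.4/100)
        = 15470 × 0.814 = 12592.5800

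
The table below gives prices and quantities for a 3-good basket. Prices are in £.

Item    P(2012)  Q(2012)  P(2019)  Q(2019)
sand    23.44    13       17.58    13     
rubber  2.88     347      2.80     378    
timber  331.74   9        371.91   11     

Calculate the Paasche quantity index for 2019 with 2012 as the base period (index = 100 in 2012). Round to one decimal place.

Paasche quantity index uses current-period prices as weights.
ΣP(2019)·Q(2019) = 17.58×13 + 2.80×378 + 371.91×11 = 228.54 + 1058.4 + 4091.01 = 5377.95
ΣP(2019)·Q(2012) = 17.58×13 + 2.80×347 + 371.91×9 = 228.54 + 971.6 + 3347.19 = 4547.33
Index = 5377.95 / 4547.33 × 100 = 118.2661

118.3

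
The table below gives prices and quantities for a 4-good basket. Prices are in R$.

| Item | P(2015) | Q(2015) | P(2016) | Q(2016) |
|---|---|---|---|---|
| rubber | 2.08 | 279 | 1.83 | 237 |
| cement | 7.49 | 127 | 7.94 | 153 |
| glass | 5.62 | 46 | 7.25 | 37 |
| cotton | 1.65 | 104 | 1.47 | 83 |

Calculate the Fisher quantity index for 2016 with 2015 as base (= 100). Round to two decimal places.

Laspeyres component (base-period weights):
ΣP(2015)Q(2016) = 2.08×237 + 7.49×153 + 5.62×37 + 1.65×83 = 492.96 + 1145.97 + 207.94 + 136.95 = 1983.82
ΣP(2015)Q(2015) = 2.08×279 + 7.49×127 + 5.62×46 + 1.65×104 = 580.32 + 951.23 + 258.52 + 171.6 = 1961.67
L = 1983.82 / 1961.67 × 100 = 101.1291
Paasche component (current-period weights):
ΣP(2016)Q(2016) = 1.83×237 + 7.94×153 + 7.25×37 + 1.47×83 = 433.71 + 1214.82 + 268.25 + 122.01 = 2038.79
ΣP(2016)Q(2015) = 1.83×279 + 7.94×127 + 7.25×46 + 1.47×104 = 510.57 + 1008.38 + 333.5 + 152.88 = 2005.33
P = 2038.79 / 2005.33 × 100 = 101.6686
Fisher = √(L × P) = √(101.1291 × 101.6686) = 101.3985

101.40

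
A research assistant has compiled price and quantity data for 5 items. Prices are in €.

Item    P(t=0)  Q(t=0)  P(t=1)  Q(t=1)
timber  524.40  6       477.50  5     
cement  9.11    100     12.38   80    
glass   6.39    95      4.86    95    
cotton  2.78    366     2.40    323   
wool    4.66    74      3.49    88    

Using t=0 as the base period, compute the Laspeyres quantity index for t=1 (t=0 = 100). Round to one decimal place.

87.4

Laspeyres quantity index uses base-period prices as weights.
ΣP(t=0)·Q(t=1) = 524.40×5 + 9.11×80 + 6.39×95 + 2.78×323 + 4.66×88 = 2622 + 728.8 + 607.05 + 897.94 + 410.08 = 5265.87
ΣP(t=0)·Q(t=0) = 524.40×6 + 9.11×100 + 6.39×95 + 2.78×366 + 4.66×74 = 3146.4 + 911 + 607.05 + 1017.48 + 344.84 = 6026.77
Index = 5265.87 / 6026.77 × 100 = 87.3747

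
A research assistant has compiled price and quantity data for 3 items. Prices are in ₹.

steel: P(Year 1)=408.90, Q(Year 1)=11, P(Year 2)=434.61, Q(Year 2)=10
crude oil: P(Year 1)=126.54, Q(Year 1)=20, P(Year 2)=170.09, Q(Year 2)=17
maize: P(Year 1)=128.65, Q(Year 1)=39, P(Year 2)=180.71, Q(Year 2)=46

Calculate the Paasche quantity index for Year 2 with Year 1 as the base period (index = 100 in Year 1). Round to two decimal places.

102.10

Paasche quantity index uses current-period prices as weights.
ΣP(Year 2)·Q(Year 2) = 434.61×10 + 170.09×17 + 180.71×46 = 4346.1 + 2891.53 + 8312.66 = 15550.29
ΣP(Year 2)·Q(Year 1) = 434.61×11 + 170.09×20 + 180.71×39 = 4780.71 + 3401.8 + 7047.69 = 15230.2
Index = 15550.29 / 15230.2 × 100 = 102.1017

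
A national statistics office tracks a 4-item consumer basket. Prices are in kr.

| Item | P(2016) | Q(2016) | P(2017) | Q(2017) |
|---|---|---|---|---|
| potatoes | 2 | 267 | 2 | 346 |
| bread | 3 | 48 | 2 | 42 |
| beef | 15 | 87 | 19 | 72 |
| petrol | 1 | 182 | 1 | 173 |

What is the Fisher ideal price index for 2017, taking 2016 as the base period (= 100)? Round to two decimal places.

Laspeyres component (base-period weights):
ΣP(2017)Q(2016) = 2×267 + 2×48 + 19×87 + 1×182 = 534 + 96 + 1653 + 182 = 2465
ΣP(2016)Q(2016) = 2×267 + 3×48 + 15×87 + 1×182 = 534 + 144 + 1305 + 182 = 2165
L = 2465 / 2165 × 100 = 113.8568
Paasche component (current-period weights):
ΣP(2017)Q(2017) = 2×346 + 2×42 + 19×72 + 1×173 = 692 + 84 + 1368 + 173 = 2317
ΣP(2016)Q(2017) = 2×346 + 3×42 + 15×72 + 1×173 = 692 + 126 + 1080 + 173 = 2071
P = 2317 / 2071 × 100 = 111.8783
Fisher = √(L × P) = √(113.8568 × 111.8783) = 112.8632

112.86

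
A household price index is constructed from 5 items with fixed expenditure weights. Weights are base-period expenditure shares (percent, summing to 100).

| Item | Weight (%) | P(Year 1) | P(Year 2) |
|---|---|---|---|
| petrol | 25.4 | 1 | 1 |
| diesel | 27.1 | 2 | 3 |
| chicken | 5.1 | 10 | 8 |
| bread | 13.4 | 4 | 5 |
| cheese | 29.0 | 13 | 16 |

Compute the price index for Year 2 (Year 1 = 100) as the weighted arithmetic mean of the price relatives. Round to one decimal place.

petrol: 25.4 × (1/1) = 25.4 × 1.000000 = 25.4000
diesel: 27.1 × (3/2) = 27.1 × 1.500000 = 40.6500
chicken: 5.1 × (8/10) = 5.1 × 0.800000 = 4.0800
bread: 13.4 × (5/4) = 13.4 × 1.250000 = 16.7500
cheese: 29.0 × (16/13) = 29.0 × 1.230769 = 35.6923
Index = Σ wᵢ·(p₁ᵢ/p₀ᵢ) = 25.4000 + 40.6500 + 4.0800 + 16.7500 + 35.6923 = 122.5723

122.6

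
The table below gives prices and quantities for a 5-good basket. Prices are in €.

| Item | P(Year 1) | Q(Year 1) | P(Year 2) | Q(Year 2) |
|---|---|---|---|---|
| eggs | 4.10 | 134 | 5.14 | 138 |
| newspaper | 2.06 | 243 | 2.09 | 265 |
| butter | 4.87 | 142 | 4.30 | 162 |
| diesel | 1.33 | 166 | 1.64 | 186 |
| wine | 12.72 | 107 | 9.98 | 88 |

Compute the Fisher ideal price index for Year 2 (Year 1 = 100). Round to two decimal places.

Laspeyres component (base-period weights):
ΣP(Year 2)Q(Year 1) = 5.14×134 + 2.09×243 + 4.30×142 + 1.64×166 + 9.98×107 = 688.76 + 507.87 + 610.6 + 272.24 + 1067.86 = 3147.33
ΣP(Year 1)Q(Year 1) = 4.10×134 + 2.06×243 + 4.87×142 + 1.33×166 + 12.72×107 = 549.4 + 500.58 + 691.54 + 220.78 + 1361.04 = 3323.34
L = 3147.33 / 3323.34 × 100 = 94.7038
Paasche component (current-period weights):
ΣP(Year 2)Q(Year 2) = 5.14×138 + 2.09×265 + 4.30×162 + 1.64×186 + 9.98×88 = 709.32 + 553.85 + 696.6 + 305.04 + 878.24 = 3143.05
ΣP(Year 1)Q(Year 2) = 4.10×138 + 2.06×265 + 4.87×162 + 1.33×186 + 12.72×88 = 565.8 + 545.9 + 788.94 + 247.38 + 1119.36 = 3267.38
P = 3143.05 / 3267.38 × 100 = 96.1948
Fisher = √(L × P) = √(94.7038 × 96.1948) = 95.4464

95.45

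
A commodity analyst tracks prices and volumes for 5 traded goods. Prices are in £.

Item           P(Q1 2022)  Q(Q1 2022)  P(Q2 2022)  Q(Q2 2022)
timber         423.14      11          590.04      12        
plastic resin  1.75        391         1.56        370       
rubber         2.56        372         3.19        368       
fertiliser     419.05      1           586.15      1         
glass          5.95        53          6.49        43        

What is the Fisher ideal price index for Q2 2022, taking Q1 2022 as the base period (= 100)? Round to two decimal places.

Laspeyres component (base-period weights):
ΣP(Q2 2022)Q(Q1 2022) = 590.04×11 + 1.56×391 + 3.19×372 + 586.15×1 + 6.49×53 = 6490.44 + 609.96 + 1186.68 + 586.15 + 343.97 = 9217.2
ΣP(Q1 2022)Q(Q1 2022) = 423.14×11 + 1.75×391 + 2.56×372 + 419.05×1 + 5.95×53 = 4654.54 + 684.25 + 952.32 + 419.05 + 315.35 = 7025.51
L = 9217.2 / 7025.51 × 100 = 131.1962
Paasche component (current-period weights):
ΣP(Q2 2022)Q(Q2 2022) = 590.04×12 + 1.56×370 + 3.19×368 + 586.15×1 + 6.49×43 = 7080.48 + 577.2 + 1173.92 + 586.15 + 279.07 = 9696.82
ΣP(Q1 2022)Q(Q2 2022) = 423.14×12 + 1.75×370 + 2.56×368 + 419.05×1 + 5.95×43 = 5077.68 + 647.5 + 942.08 + 419.05 + 255.85 = 7342.16
P = 9696.82 / 7342.16 × 100 = 132.0704
Fisher = √(L × P) = √(131.1962 × 132.0704) = 131.6326

131.63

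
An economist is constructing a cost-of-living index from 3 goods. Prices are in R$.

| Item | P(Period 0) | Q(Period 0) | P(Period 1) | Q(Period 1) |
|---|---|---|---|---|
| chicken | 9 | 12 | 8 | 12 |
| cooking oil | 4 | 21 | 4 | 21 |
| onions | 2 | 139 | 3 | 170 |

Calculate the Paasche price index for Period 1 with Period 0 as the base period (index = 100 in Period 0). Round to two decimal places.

129.70

Paasche price index uses current-period quantities as weights.
ΣP(Period 1)·Q(Period 1) = 8×12 + 4×21 + 3×170 = 96 + 84 + 510 = 690
ΣP(Period 0)·Q(Period 1) = 9×12 + 4×21 + 2×170 = 108 + 84 + 340 = 532
Index = 690 / 532 × 100 = 129.6992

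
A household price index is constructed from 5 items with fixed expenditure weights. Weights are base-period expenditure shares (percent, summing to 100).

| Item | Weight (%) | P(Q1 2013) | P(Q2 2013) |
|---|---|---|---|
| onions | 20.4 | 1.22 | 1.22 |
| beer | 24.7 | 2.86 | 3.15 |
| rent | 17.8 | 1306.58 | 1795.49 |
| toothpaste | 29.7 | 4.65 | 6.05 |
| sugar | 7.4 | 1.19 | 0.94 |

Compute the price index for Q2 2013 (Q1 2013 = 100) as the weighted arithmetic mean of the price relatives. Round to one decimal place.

116.6

onions: 20.4 × (1.22/1.22) = 20.4 × 1.000000 = 20.4000
beer: 24.7 × (3.15/2.86) = 24.7 × 1.101399 = 27.2045
rent: 17.8 × (1795.49/1306.58) = 17.8 × 1.374191 = 24.4606
toothpaste: 29.7 × (6.05/4.65) = 29.7 × 1.301075 = 38.6419
sugar: 7.4 × (0.94/1.19) = 7.4 × 0.789916 = 5.8454
Index = Σ wᵢ·(p₁ᵢ/p₀ᵢ) = 20.4000 + 27.2045 + 24.4606 + 38.6419 + 5.8454 = 116.5525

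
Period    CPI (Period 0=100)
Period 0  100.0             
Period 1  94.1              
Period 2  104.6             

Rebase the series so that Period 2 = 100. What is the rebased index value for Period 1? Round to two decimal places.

Rebased(Period 1) = 94.1 / 104.6 × 100 = 89.9618

89.96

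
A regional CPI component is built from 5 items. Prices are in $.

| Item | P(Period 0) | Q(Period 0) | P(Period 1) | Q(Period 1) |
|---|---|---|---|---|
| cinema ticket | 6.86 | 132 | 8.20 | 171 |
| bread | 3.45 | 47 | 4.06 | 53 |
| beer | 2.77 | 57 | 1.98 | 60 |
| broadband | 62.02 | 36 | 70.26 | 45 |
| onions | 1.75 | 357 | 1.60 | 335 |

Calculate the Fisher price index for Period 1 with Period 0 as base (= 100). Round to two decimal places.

Laspeyres component (base-period weights):
ΣP(Period 1)Q(Period 0) = 8.20×132 + 4.06×47 + 1.98×57 + 70.26×36 + 1.60×357 = 1082.4 + 190.82 + 112.86 + 2529.36 + 571.2 = 4486.64
ΣP(Period 0)Q(Period 0) = 6.86×132 + 3.45×47 + 2.77×57 + 62.02×36 + 1.75×357 = 905.52 + 162.15 + 157.89 + 2232.72 + 624.75 = 4083.03
L = 4486.64 / 4083.03 × 100 = 109.8851
Paasche component (current-period weights):
ΣP(Period 1)Q(Period 1) = 8.20×171 + 4.06×53 + 1.98×60 + 70.26×45 + 1.60×335 = 1402.2 + 215.18 + 118.8 + 3161.7 + 536 = 5433.88
ΣP(Period 0)Q(Period 1) = 6.86×171 + 3.45×53 + 2.77×60 + 62.02×45 + 1.75×335 = 1173.06 + 182.85 + 166.2 + 2790.9 + 586.25 = 4899.26
P = 5433.88 / 4899.26 × 100 = 110.9123
Fisher = √(L × P) = √(109.8851 × 110.9123) = 110.3975

110.40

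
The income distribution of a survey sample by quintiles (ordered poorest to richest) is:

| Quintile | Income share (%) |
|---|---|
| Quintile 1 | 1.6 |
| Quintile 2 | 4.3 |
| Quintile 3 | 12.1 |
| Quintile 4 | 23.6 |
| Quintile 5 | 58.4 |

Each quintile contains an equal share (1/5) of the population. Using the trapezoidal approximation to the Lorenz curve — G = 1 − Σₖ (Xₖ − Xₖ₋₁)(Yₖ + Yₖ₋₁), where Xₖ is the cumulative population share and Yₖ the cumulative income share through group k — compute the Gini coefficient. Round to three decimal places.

Cumulative income shares Yₖ: 0.0160, 0.0590, 0.1800, 0.4160, 1.0000
Σ (Xₖ−Xₖ₋₁)(Yₖ+Yₖ₋₁) = (1/5)(0.0160+0.0000) + (1/5)(0.0590+0.0160) + (1/5)(0.1800+0.0590) + (1/5)(0.4160+0.1800) + (1/5)(1.0000+0.4160)
  = 0.0032 + 0.0150 + 0.0478 + 0.1192 + 0.2832 = 0.4684
G = 1 − 0.4684 = 0.5316

0.532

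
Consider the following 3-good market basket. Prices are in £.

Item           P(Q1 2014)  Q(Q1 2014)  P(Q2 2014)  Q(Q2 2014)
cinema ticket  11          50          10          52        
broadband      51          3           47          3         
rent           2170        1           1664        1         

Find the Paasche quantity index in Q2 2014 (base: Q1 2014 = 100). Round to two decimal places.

100.87

Paasche quantity index uses current-period prices as weights.
ΣP(Q2 2014)·Q(Q2 2014) = 10×52 + 47×3 + 1664×1 = 520 + 141 + 1664 = 2325
ΣP(Q2 2014)·Q(Q1 2014) = 10×50 + 47×3 + 1664×1 = 500 + 141 + 1664 = 2305
Index = 2325 / 2305 × 100 = 100.8677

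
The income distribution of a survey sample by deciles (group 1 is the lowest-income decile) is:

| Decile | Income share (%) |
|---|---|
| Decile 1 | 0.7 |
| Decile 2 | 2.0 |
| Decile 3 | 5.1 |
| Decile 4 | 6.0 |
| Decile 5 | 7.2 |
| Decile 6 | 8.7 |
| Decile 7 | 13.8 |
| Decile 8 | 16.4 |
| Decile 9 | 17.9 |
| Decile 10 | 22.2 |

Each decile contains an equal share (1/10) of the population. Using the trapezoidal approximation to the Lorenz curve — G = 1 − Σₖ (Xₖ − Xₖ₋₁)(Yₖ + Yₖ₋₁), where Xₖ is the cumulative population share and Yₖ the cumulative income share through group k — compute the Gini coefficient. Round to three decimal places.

Cumulative income shares Yₖ: 0.0070, 0.0270, 0.0780, 0.1380, 0.2100, 0.2970, 0.4350, 0.5990, 0.7780, 1.0000
Σ (Xₖ−Xₖ₋₁)(Yₖ+Yₖ₋₁) = (1/10)(0.0070+0.0000) + (1/10)(0.0270+0.0070) + (1/10)(0.0780+0.0270) + (1/10)(0.1380+0.0780) + (1/10)(0.2100+0.1380) + (1/10)(0.2970+0.2100) + (1/10)(0.4350+0.2970) + (1/10)(0.5990+0.4350) + (1/10)(0.7780+0.5990) + (1/10)(1.0000+0.7780)
  = 0.0007 + 0.0034 + 0.0105 + 0.0216 + 0.0348 + 0.0507 + 0.0732 + 0.1034 + 0.1377 + 0.1778 = 0.6138
G = 1 − 0.6138 = 0.3862

0.386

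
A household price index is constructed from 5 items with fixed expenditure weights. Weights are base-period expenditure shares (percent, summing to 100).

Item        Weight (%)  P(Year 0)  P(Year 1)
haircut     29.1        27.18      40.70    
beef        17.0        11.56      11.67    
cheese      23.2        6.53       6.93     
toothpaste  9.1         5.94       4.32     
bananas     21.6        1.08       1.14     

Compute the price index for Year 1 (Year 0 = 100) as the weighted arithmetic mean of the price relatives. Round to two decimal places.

haircut: 29.1 × (40.70/27.18) = 29.1 × 1.497425 = 43.5751
beef: 17.0 × (11.67/11.56) = 17.0 × 1.009516 = 17.1618
cheese: 23.2 × (6.93/6.53) = 23.2 × 1.061256 = 24.6211
toothpaste: 9.1 × (4.32/5.94) = 9.1 × 0.727273 = 6.6182
bananas: 21.6 × (1.14/1.08) = 21.6 × 1.055556 = 22.8000
Index = Σ wᵢ·(p₁ᵢ/p₀ᵢ) = 43.5751 + 17.1618 + 24.6211 + 6.6182 + 22.8000 = 114.7761

114.78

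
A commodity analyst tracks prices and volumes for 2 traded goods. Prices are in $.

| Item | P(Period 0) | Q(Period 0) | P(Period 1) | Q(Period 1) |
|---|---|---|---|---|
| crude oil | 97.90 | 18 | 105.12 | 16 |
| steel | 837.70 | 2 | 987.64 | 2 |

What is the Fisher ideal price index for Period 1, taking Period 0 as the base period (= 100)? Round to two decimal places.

Laspeyres component (base-period weights):
ΣP(Period 1)Q(Period 0) = 105.12×18 + 987.64×2 = 1892.16 + 1975.28 = 3867.44
ΣP(Period 0)Q(Period 0) = 97.90×18 + 837.70×2 = 1762.2 + 1675.4 = 3437.6
L = 3867.44 / 3437.6 × 100 = 112.5041
Paasche component (current-period weights):
ΣP(Period 1)Q(Period 1) = 105.12×16 + 987.64×2 = 1681.92 + 1975.28 = 3657.2
ΣP(Period 0)Q(Period 1) = 97.90×16 + 837.70×2 = 1566.4 + 1675.4 = 3241.8
P = 3657.2 / 3241.8 × 100 = 112.8139
Fisher = √(L × P) = √(112.5041 × 112.8139) = 112.6589

112.66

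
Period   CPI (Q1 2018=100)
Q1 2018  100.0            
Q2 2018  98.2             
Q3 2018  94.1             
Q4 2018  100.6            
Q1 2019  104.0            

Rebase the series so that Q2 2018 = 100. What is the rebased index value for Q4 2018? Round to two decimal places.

Rebased(Q4 2018) = 100.6 / 98.2 × 100 = 102.4440

102.44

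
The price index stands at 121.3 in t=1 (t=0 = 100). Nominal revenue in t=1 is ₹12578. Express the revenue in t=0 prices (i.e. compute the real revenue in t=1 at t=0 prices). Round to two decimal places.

Real = Nominal ÷ (Index/100) = 12578 ÷ (121.3/100)
     = 12578 ÷ 1.213 = 10369.3322

10369.33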